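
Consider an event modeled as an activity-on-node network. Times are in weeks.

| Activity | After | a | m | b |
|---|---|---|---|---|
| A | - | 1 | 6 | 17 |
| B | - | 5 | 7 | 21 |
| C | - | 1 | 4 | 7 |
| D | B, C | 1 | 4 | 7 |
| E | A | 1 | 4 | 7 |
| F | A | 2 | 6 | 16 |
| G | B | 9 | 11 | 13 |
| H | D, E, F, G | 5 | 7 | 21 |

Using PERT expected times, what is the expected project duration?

29 weeks

te_A = (1 + 4·6 + 17)/6 = 42/6 = 7
te_B = (5 + 4·7 + 21)/6 = 54/6 = 9
te_C = (1 + 4·4 + 7)/6 = 24/6 = 4
te_D = (1 + 4·4 + 7)/6 = 24/6 = 4
te_E = (1 + 4·4 + 7)/6 = 24/6 = 4
te_F = (2 + 4·6 + 16)/6 = 42/6 = 7
te_G = (9 + 4·11 + 13)/6 = 66/6 = 11
te_H = (5 + 4·7 + 21)/6 = 54/6 = 9

Forward pass:
ES_A = 0; EF_A = 7
ES_B = 0; EF_B = 9
ES_C = 0; EF_C = 4
ES_D = max(EF_B=9, EF_C=4) = 9; EF_D = 9+4 = 13
ES_E = 7; EF_E = 7+4 = 11
ES_F = 7; EF_F = 7+7 = 14
ES_G = 9; EF_G = 9+11 = 20
ES_H = max(EF_D=13, EF_E=11, EF_F=14, EF_G=20) = 20; EF_H = 20+9 = 29
Expected project duration μ = 29 weeks. Critical path: B → G → H.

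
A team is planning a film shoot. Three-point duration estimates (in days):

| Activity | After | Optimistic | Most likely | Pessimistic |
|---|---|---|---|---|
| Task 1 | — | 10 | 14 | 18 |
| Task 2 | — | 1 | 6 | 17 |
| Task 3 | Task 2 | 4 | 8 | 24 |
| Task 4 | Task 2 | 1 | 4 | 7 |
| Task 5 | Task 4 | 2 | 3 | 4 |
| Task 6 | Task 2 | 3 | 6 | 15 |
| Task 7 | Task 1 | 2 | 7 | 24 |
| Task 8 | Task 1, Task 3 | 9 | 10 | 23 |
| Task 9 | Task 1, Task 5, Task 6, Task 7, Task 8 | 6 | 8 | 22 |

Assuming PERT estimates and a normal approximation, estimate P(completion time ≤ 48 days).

0.948

te_Task 1 = (10 + 4·14 + 18)/6 = 84/6 = 14; σ²_Task 1 = ((18−10)/6)² = 1.778
te_Task 2 = (1 + 4·6 + 17)/6 = 42/6 = 7; σ²_Task 2 = ((17−1)/6)² = 7.111
te_Task 3 = (4 + 4·8 + 24)/6 = 60/6 = 10; σ²_Task 3 = ((24−4)/6)² = 11.111
te_Task 4 = (1 + 4·4 + 7)/6 = 24/6 = 4; σ²_Task 4 = ((7−1)/6)² = 1.000
te_Task 5 = (2 + 4·3 + 4)/6 = 18/6 = 3; σ²_Task 5 = ((4−2)/6)² = 0.111
te_Task 6 = (3 + 4·6 + 15)/6 = 42/6 = 7; σ²_Task 6 = ((15−3)/6)² = 4.000
te_Task 7 = (2 + 4·7 + 24)/6 = 54/6 = 9; σ²_Task 7 = ((24−2)/6)² = 13.444
te_Task 8 = (9 + 4·10 + 23)/6 = 72/6 = 12; σ²_Task 8 = ((23−9)/6)² = 5.444
te_Task 9 = (6 + 4·8 + 22)/6 = 60/6 = 10; σ²_Task 9 = ((22−6)/6)² = 7.111

Forward pass:
ES_Task 1 = 0; EF_Task 1 = 14
ES_Task 2 = 0; EF_Task 2 = 7
ES_Task 3 = 7; EF_Task 3 = 7+10 = 17
ES_Task 4 = 7; EF_Task 4 = 7+4 = 11
ES_Task 5 = 11; EF_Task 5 = 11+3 = 14
ES_Task 6 = 7; EF_Task 6 = 7+7 = 14
ES_Task 7 = 14; EF_Task 7 = 14+9 = 23
ES_Task 8 = max(EF_Task 1=14, EF_Task 3=17) = 17; EF_Task 8 = 17+12 = 29
ES_Task 9 = max(EF_Task 1=14, EF_Task 5=14, EF_Task 6=14, EF_Task 7=23, EF_Task 8=29) = 29; EF_Task 9 = 29+10 = 39
Expected project duration μ = 39 days. Critical path: Task 2 → Task 3 → Task 8 → Task 9.

Variance along critical path = 7.111 + 11.111 + 5.444 + 7.111 = 30.778; σ = √30.778 = 5.548 days.
Z = (48 − 39) / 5.548 = 1.622
P(T ≤ 48) = Φ(1.622) ≈ 0.948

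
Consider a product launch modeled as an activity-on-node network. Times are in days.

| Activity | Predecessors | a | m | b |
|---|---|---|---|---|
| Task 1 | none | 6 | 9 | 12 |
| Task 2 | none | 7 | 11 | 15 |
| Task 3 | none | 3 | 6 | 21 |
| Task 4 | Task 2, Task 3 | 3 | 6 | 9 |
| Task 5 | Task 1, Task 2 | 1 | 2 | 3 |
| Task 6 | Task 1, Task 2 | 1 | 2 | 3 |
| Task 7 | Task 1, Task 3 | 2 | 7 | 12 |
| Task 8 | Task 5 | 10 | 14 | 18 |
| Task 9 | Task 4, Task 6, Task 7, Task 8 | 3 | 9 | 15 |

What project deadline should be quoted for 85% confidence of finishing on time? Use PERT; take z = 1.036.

te_Task 1 = (6 + 4·9 + 12)/6 = 54/6 = 9; σ²_Task 1 = ((12−6)/6)² = 1.000
te_Task 2 = (7 + 4·11 + 15)/6 = 66/6 = 11; σ²_Task 2 = ((15−7)/6)² = 1.778
te_Task 3 = (3 + 4·6 + 21)/6 = 48/6 = 8; σ²_Task 3 = ((21−3)/6)² = 9.000
te_Task 4 = (3 + 4·6 + 9)/6 = 36/6 = 6; σ²_Task 4 = ((9−3)/6)² = 1.000
te_Task 5 = (1 + 4·2 + 3)/6 = 12/6 = 2; σ²_Task 5 = ((3−1)/6)² = 0.111
te_Task 6 = (1 + 4·2 + 3)/6 = 12/6 = 2; σ²_Task 6 = ((3−1)/6)² = 0.111
te_Task 7 = (2 + 4·7 + 12)/6 = 42/6 = 7; σ²_Task 7 = ((12−2)/6)² = 2.778
te_Task 8 = (10 + 4·14 + 18)/6 = 84/6 = 14; σ²_Task 8 = ((18−10)/6)² = 1.778
te_Task 9 = (3 + 4·9 + 15)/6 = 54/6 = 9; σ²_Task 9 = ((15−3)/6)² = 4.000

Forward pass:
ES_Task 1 = 0; EF_Task 1 = 9
ES_Task 2 = 0; EF_Task 2 = 11
ES_Task 3 = 0; EF_Task 3 = 8
ES_Task 4 = max(EF_Task 2=11, EF_Task 3=8) = 11; EF_Task 4 = 11+6 = 17
ES_Task 5 = max(EF_Task 1=9, EF_Task 2=11) = 11; EF_Task 5 = 11+2 = 13
ES_Task 6 = max(EF_Task 1=9, EF_Task 2=11) = 11; EF_Task 6 = 11+2 = 13
ES_Task 7 = max(EF_Task 1=9, EF_Task 3=8) = 9; EF_Task 7 = 9+7 = 16
ES_Task 8 = 13; EF_Task 8 = 13+14 = 27
ES_Task 9 = max(EF_Task 4=17, EF_Task 6=13, EF_Task 7=16, EF_Task 8=27) = 27; EF_Task 9 = 27+9 = 36
Expected project duration μ = 36 days. Critical path: Task 2 → Task 5 → Task 8 → Task 9.

Variance along critical path = 1.778 + 0.111 + 1.778 + 4.000 = 7.667; σ = 2.769 days.
D = μ + z·σ = 36 + 1.036·2.769 = 38.9 days

38.9 days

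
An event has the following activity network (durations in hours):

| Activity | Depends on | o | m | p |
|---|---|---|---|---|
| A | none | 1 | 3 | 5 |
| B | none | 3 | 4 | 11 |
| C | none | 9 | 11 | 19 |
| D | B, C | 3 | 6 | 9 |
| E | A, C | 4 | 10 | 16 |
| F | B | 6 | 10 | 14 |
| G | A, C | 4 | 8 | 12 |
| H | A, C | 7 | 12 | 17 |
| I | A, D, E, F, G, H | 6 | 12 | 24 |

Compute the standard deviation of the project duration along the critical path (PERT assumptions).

te_A = (1 + 4·3 + 5)/6 = 18/6 = 3; σ²_A = ((5−1)/6)² = 0.444
te_B = (3 + 4·4 + 11)/6 = 30/6 = 5; σ²_B = ((11−3)/6)² = 1.778
te_C = (9 + 4·11 + 19)/6 = 72/6 = 12; σ²_C = ((19−9)/6)² = 2.778
te_D = (3 + 4·6 + 9)/6 = 36/6 = 6; σ²_D = ((9−3)/6)² = 1.000
te_E = (4 + 4·10 + 16)/6 = 60/6 = 10; σ²_E = ((16−4)/6)² = 4.000
te_F = (6 + 4·10 + 14)/6 = 60/6 = 10; σ²_F = ((14−6)/6)² = 1.778
te_G = (4 + 4·8 + 12)/6 = 48/6 = 8; σ²_G = ((12−4)/6)² = 1.778
te_H = (7 + 4·12 + 17)/6 = 72/6 = 12; σ²_H = ((17−7)/6)² = 2.778
te_I = (6 + 4·12 + 24)/6 = 78/6 = 13; σ²_I = ((24−6)/6)² = 9.000

Forward pass:
ES_A = 0; EF_A = 3
ES_B = 0; EF_B = 5
ES_C = 0; EF_C = 12
ES_D = max(EF_B=5, EF_C=12) = 12; EF_D = 12+6 = 18
ES_E = max(EF_A=3, EF_C=12) = 12; EF_E = 12+10 = 22
ES_F = 5; EF_F = 5+10 = 15
ES_G = max(EF_A=3, EF_C=12) = 12; EF_G = 12+8 = 20
ES_H = max(EF_A=3, EF_C=12) = 12; EF_H = 12+12 = 24
ES_I = max(EF_A=3, EF_D=18, EF_E=22, EF_F=15, EF_G=20, EF_H=24) = 24; EF_I = 24+13 = 37
Expected project duration μ = 37 hours. Critical path: C → H → I.

Variance along critical path = 2.778 + 2.778 + 9.000 = 14.556
σ = √14.556 = 3.815 hours

3.82 hours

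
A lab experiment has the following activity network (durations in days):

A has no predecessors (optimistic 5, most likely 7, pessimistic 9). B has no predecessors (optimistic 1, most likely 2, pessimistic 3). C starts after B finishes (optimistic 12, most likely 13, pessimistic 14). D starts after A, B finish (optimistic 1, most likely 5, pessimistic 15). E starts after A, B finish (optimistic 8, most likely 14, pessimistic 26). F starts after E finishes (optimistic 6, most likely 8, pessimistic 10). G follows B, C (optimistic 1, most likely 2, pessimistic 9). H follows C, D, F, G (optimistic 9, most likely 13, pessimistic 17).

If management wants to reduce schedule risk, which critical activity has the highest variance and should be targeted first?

te_A = (5 + 4·7 + 9)/6 = 42/6 = 7; σ²_A = ((9−5)/6)² = 0.444
te_B = (1 + 4·2 + 3)/6 = 12/6 = 2; σ²_B = ((3−1)/6)² = 0.111
te_C = (12 + 4·13 + 14)/6 = 78/6 = 13; σ²_C = ((14−12)/6)² = 0.111
te_D = (1 + 4·5 + 15)/6 = 36/6 = 6; σ²_D = ((15−1)/6)² = 5.444
te_E = (8 + 4·14 + 26)/6 = 90/6 = 15; σ²_E = ((26−8)/6)² = 9.000
te_F = (6 + 4·8 + 10)/6 = 48/6 = 8; σ²_F = ((10−6)/6)² = 0.444
te_G = (1 + 4·2 + 9)/6 = 18/6 = 3; σ²_G = ((9−1)/6)² = 1.778
te_H = (9 + 4·13 + 17)/6 = 78/6 = 13; σ²_H = ((17−9)/6)² = 1.778

Forward pass:
ES_A = 0; EF_A = 7
ES_B = 0; EF_B = 2
ES_C = 2; EF_C = 2+13 = 15
ES_D = max(EF_A=7, EF_B=2) = 7; EF_D = 7+6 = 13
ES_E = max(EF_A=7, EF_B=2) = 7; EF_E = 7+15 = 22
ES_F = 22; EF_F = 22+8 = 30
ES_G = max(EF_B=2, EF_C=15) = 15; EF_G = 15+3 = 18
ES_H = max(EF_C=15, EF_D=13, EF_F=30, EF_G=18) = 30; EF_H = 30+13 = 43
Expected project duration μ = 43 days. Critical path: A → E → F → H.

Variances on critical path: σ²_A=0.444, σ²_E=9.000, σ²_F=0.444, σ²_H=1.778.
Largest is σ²_E = 9.000.

E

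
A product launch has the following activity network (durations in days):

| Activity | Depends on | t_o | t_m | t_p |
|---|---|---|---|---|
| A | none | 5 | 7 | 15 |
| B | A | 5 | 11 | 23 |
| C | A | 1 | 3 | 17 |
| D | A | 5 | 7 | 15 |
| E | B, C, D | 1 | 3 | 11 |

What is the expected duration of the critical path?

24 days

te_A = (5 + 4·7 + 15)/6 = 48/6 = 8
te_B = (5 + 4·11 + 23)/6 = 72/6 = 12
te_C = (1 + 4·3 + 17)/6 = 30/6 = 5
te_D = (5 + 4·7 + 15)/6 = 48/6 = 8
te_E = (1 + 4·3 + 11)/6 = 24/6 = 4

Forward pass:
ES_A = 0; EF_A = 8
ES_B = 8; EF_B = 8+12 = 20
ES_C = 8; EF_C = 8+5 = 13
ES_D = 8; EF_D = 8+8 = 16
ES_E = max(EF_B=20, EF_C=13, EF_D=16) = 20; EF_E = 20+4 = 24
Expected project duration μ = 24 days. Critical path: A → B → E.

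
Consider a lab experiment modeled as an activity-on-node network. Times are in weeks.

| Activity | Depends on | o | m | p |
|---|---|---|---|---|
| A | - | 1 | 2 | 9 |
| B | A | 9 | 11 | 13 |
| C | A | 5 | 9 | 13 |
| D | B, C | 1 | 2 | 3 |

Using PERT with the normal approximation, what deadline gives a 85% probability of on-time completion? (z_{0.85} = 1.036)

te_A = (1 + 4·2 + 9)/6 = 18/6 = 3; σ²_A = ((9−1)/6)² = 1.778
te_B = (9 + 4·11 + 13)/6 = 66/6 = 11; σ²_B = ((13−9)/6)² = 0.444
te_C = (5 + 4·9 + 13)/6 = 54/6 = 9; σ²_C = ((13−5)/6)² = 1.778
te_D = (1 + 4·2 + 3)/6 = 12/6 = 2; σ²_D = ((3−1)/6)² = 0.111

Forward pass:
ES_A = 0; EF_A = 3
ES_B = 3; EF_B = 3+11 = 14
ES_C = 3; EF_C = 3+9 = 12
ES_D = max(EF_B=14, EF_C=12) = 14; EF_D = 14+2 = 16
Expected project duration μ = 16 weeks. Critical path: A → B → D.

Variance along critical path = 1.778 + 0.444 + 0.111 = 2.333; σ = 1.528 weeks.
D = μ + z·σ = 16 + 1.036·1.528 = 17.6 weeks

17.6 weeks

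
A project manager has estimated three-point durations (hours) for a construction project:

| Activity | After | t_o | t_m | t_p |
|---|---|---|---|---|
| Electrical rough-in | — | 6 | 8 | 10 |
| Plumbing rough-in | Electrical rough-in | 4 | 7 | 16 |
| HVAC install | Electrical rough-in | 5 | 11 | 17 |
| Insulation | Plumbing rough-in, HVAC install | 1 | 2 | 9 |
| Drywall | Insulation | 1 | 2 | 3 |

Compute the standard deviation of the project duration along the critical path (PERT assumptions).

te_Electrical rough-in = (6 + 4·8 + 10)/6 = 48/6 = 8; σ²_Electrical rough-in = ((10−6)/6)² = 0.444
te_Plumbing rough-in = (4 + 4·7 + 16)/6 = 48/6 = 8; σ²_Plumbing rough-in = ((16−4)/6)² = 4.000
te_HVAC install = (5 + 4·11 + 17)/6 = 66/6 = 11; σ²_HVAC install = ((17−5)/6)² = 4.000
te_Insulation = (1 + 4·2 + 9)/6 = 18/6 = 3; σ²_Insulation = ((9−1)/6)² = 1.778
te_Drywall = (1 + 4·2 + 3)/6 = 12/6 = 2; σ²_Drywall = ((3−1)/6)² = 0.111

Forward pass:
ES_Electrical rough-in = 0; EF_Electrical rough-in = 8
ES_Plumbing rough-in = 8; EF_Plumbing rough-in = 8+8 = 16
ES_HVAC install = 8; EF_HVAC install = 8+11 = 19
ES_Insulation = max(EF_Plumbing rough-in=16, EF_HVAC install=19) = 19; EF_Insulation = 19+3 = 22
ES_Drywall = 22; EF_Drywall = 22+2 = 24
Expected project duration μ = 24 hours. Critical path: Electrical rough-in → HVAC install → Insulation → Drywall.

Variance along critical path = 0.444 + 4.000 + 1.778 + 0.111 = 6.333
σ = √6.333 = 2.517 hours

2.52 hours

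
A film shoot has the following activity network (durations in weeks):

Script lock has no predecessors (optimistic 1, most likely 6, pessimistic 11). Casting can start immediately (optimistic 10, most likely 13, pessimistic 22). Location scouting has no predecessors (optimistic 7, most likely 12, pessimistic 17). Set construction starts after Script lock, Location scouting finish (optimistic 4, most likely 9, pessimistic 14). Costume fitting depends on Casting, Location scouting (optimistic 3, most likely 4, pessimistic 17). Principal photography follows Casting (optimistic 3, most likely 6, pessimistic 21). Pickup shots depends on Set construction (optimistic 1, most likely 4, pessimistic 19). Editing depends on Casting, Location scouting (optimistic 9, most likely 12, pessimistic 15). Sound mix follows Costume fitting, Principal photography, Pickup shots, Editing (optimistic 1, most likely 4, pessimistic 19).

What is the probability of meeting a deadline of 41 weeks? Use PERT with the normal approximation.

0.950

te_Script lock = (1 + 4·6 + 11)/6 = 36/6 = 6; σ²_Script lock = ((11−1)/6)² = 2.778
te_Casting = (10 + 4·13 + 22)/6 = 84/6 = 14; σ²_Casting = ((22−10)/6)² = 4.000
te_Location scouting = (7 + 4·12 + 17)/6 = 72/6 = 12; σ²_Location scouting = ((17−7)/6)² = 2.778
te_Set construction = (4 + 4·9 + 14)/6 = 54/6 = 9; σ²_Set construction = ((14−4)/6)² = 2.778
te_Costume fitting = (3 + 4·4 + 17)/6 = 36/6 = 6; σ²_Costume fitting = ((17−3)/6)² = 5.444
te_Principal photography = (3 + 4·6 + 21)/6 = 48/6 = 8; σ²_Principal photography = ((21−3)/6)² = 9.000
te_Pickup shots = (1 + 4·4 + 19)/6 = 36/6 = 6; σ²_Pickup shots = ((19−1)/6)² = 9.000
te_Editing = (9 + 4·12 + 15)/6 = 72/6 = 12; σ²_Editing = ((15−9)/6)² = 1.000
te_Sound mix = (1 + 4·4 + 19)/6 = 36/6 = 6; σ²_Sound mix = ((19−1)/6)² = 9.000

Forward pass:
ES_Script lock = 0; EF_Script lock = 6
ES_Casting = 0; EF_Casting = 14
ES_Location scouting = 0; EF_Location scouting = 12
ES_Set construction = max(EF_Script lock=6, EF_Location scouting=12) = 12; EF_Set construction = 12+9 = 21
ES_Costume fitting = max(EF_Casting=14, EF_Location scouting=12) = 14; EF_Costume fitting = 14+6 = 20
ES_Principal photography = 14; EF_Principal photography = 14+8 = 22
ES_Pickup shots = 21; EF_Pickup shots = 21+6 = 27
ES_Editing = max(EF_Casting=14, EF_Location scouting=12) = 14; EF_Editing = 14+12 = 26
ES_Sound mix = max(EF_Costume fitting=20, EF_Principal photography=22, EF_Pickup shots=27, EF_Editing=26) = 27; EF_Sound mix = 27+6 = 33
Expected project duration μ = 33 weeks. Critical path: Location scouting → Set construction → Pickup shots → Sound mix.

Variance along critical path = 2.778 + 2.778 + 9.000 + 9.000 = 23.556; σ = √23.556 = 4.853 weeks.
Z = (41 − 33) / 4.853 = 1.648
P(T ≤ 41) = Φ(1.648) ≈ 0.950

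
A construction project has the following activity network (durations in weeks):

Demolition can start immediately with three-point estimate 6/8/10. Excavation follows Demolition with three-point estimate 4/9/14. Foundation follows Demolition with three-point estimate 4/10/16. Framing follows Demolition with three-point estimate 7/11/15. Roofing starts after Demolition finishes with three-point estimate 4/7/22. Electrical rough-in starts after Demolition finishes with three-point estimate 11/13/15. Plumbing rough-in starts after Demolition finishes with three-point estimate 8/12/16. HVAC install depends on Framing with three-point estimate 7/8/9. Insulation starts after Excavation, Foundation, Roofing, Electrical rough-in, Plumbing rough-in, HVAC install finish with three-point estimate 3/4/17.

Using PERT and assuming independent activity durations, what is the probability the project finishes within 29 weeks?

0.076

te_Demolition = (6 + 4·8 + 10)/6 = 48/6 = 8; σ²_Demolition = ((10−6)/6)² = 0.444
te_Excavation = (4 + 4·9 + 14)/6 = 54/6 = 9; σ²_Excavation = ((14−4)/6)² = 2.778
te_Foundation = (4 + 4·10 + 16)/6 = 60/6 = 10; σ²_Foundation = ((16−4)/6)² = 4.000
te_Framing = (7 + 4·11 + 15)/6 = 66/6 = 11; σ²_Framing = ((15−7)/6)² = 1.778
te_Roofing = (4 + 4·7 + 22)/6 = 54/6 = 9; σ²_Roofing = ((22−4)/6)² = 9.000
te_Electrical rough-in = (11 + 4·13 + 15)/6 = 78/6 = 13; σ²_Electrical rough-in = ((15−11)/6)² = 0.444
te_Plumbing rough-in = (8 + 4·12 + 16)/6 = 72/6 = 12; σ²_Plumbing rough-in = ((16−8)/6)² = 1.778
te_HVAC install = (7 + 4·8 + 9)/6 = 48/6 = 8; σ²_HVAC install = ((9−7)/6)² = 0.111
te_Insulation = (3 + 4·4 + 17)/6 = 36/6 = 6; σ²_Insulation = ((17−3)/6)² = 5.444

Forward pass:
ES_Demolition = 0; EF_Demolition = 8
ES_Excavation = 8; EF_Excavation = 8+9 = 17
ES_Foundation = 8; EF_Foundation = 8+10 = 18
ES_Framing = 8; EF_Framing = 8+11 = 19
ES_Roofing = 8; EF_Roofing = 8+9 = 17
ES_Electrical rough-in = 8; EF_Electrical rough-in = 8+13 = 21
ES_Plumbing rough-in = 8; EF_Plumbing rough-in = 8+12 = 20
ES_HVAC install = 19; EF_HVAC install = 19+8 = 27
ES_Insulation = max(EF_Excavation=17, EF_Foundation=18, EF_Roofing=17, EF_Electrical rough-in=21, EF_Plumbing rough-in=20, EF_HVAC install=27) = 27; EF_Insulation = 27+6 = 33
Expected project duration μ = 33 weeks. Critical path: Demolition → Framing → HVAC install → Insulation.

Variance along critical path = 0.444 + 1.778 + 0.111 + 5.444 = 7.778; σ = √7.778 = 2.789 weeks.
Z = (29 − 33) / 2.789 = -1.434
P(T ≤ 29) = Φ(-1.434) ≈ 0.076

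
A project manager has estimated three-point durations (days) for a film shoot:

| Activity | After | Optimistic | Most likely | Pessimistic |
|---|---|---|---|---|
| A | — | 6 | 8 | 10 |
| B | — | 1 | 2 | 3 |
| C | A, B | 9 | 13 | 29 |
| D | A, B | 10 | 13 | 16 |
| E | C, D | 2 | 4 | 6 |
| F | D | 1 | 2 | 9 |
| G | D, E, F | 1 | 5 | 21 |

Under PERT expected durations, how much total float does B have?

te_A = (6 + 4·8 + 10)/6 = 48/6 = 8
te_B = (1 + 4·2 + 3)/6 = 12/6 = 2
te_C = (9 + 4·13 + 29)/6 = 90/6 = 15
te_D = (10 + 4·13 + 16)/6 = 78/6 = 13
te_E = (2 + 4·4 + 6)/6 = 24/6 = 4
te_F = (1 + 4·2 + 9)/6 = 18/6 = 3
te_G = (1 + 4·5 + 21)/6 = 42/6 = 7

Forward pass:
ES_A = 0; EF_A = 8
ES_B = 0; EF_B = 2
ES_C = max(EF_A=8, EF_B=2) = 8; EF_C = 8+15 = 23
ES_D = max(EF_A=8, EF_B=2) = 8; EF_D = 8+13 = 21
ES_E = max(EF_C=23, EF_D=21) = 23; EF_E = 23+4 = 27
ES_F = 21; EF_F = 21+3 = 24
ES_G = max(EF_D=21, EF_E=27, EF_F=24) = 27; EF_G = 27+7 = 34
Expected project duration μ = 34 days. Critical path: A → C → E → G.

Backward pass:
LF_G = 34; LS_G = 34−7 = 27
LF_F = LS_G = 27; LS_F = 27−3 = 24
LF_E = LS_G = 27; LS_E = 27−4 = 23
LF_D = min(LS_E=23, LS_F=24, LS_G=27) = 23; LS_D = 23−13 = 10
LF_C = LS_E = 23; LS_C = 23−15 = 8
LF_B = min(LS_C=8, LS_D=10) = 8; LS_B = 8−2 = 6
LF_A = min(LS_C=8, LS_D=10) = 8; LS_A = 8−8 = 0
Slack_B = LS_B − ES_B = 6 − 0 = 6

6 days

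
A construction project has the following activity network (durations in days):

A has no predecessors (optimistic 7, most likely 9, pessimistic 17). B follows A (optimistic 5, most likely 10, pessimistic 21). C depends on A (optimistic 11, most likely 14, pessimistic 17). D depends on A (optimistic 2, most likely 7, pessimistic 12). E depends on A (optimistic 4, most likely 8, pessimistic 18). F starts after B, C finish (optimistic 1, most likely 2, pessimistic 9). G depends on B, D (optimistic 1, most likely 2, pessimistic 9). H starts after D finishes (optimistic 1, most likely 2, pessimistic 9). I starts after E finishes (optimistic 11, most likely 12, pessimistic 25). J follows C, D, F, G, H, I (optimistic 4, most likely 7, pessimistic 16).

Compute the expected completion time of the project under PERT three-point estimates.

te_A = (7 + 4·9 + 17)/6 = 60/6 = 10
te_B = (5 + 4·10 + 21)/6 = 66/6 = 11
te_C = (11 + 4·14 + 17)/6 = 84/6 = 14
te_D = (2 + 4·7 + 12)/6 = 42/6 = 7
te_E = (4 + 4·8 + 18)/6 = 54/6 = 9
te_F = (1 + 4·2 + 9)/6 = 18/6 = 3
te_G = (1 + 4·2 + 9)/6 = 18/6 = 3
te_H = (1 + 4·2 + 9)/6 = 18/6 = 3
te_I = (11 + 4·12 + 25)/6 = 84/6 = 14
te_J = (4 + 4·7 + 16)/6 = 48/6 = 8

Forward pass:
ES_A = 0; EF_A = 10
ES_B = 10; EF_B = 10+11 = 21
ES_C = 10; EF_C = 10+14 = 24
ES_D = 10; EF_D = 10+7 = 17
ES_E = 10; EF_E = 10+9 = 19
ES_F = max(EF_B=21, EF_C=24) = 24; EF_F = 24+3 = 27
ES_G = max(EF_B=21, EF_D=17) = 21; EF_G = 21+3 = 24
ES_H = 17; EF_H = 17+3 = 20
ES_I = 19; EF_I = 19+14 = 33
ES_J = max(EF_C=24, EF_D=17, EF_F=27, EF_G=24, EF_H=20, EF_I=33) = 33; EF_J = 33+8 = 41
Expected project duration μ = 41 days. Critical path: A → E → I → J.

41 days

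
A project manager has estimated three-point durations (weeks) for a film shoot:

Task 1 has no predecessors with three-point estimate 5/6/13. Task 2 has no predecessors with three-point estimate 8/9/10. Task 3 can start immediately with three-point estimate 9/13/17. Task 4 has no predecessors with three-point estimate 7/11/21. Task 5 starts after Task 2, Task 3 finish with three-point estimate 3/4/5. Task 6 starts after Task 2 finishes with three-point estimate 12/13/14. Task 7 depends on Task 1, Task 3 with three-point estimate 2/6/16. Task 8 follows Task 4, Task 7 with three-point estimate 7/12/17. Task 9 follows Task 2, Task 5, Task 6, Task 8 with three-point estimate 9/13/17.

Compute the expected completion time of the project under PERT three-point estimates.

te_Task 1 = (5 + 4·6 + 13)/6 = 42/6 = 7
te_Task 2 = (8 + 4·9 + 10)/6 = 54/6 = 9
te_Task 3 = (9 + 4·13 + 17)/6 = 78/6 = 13
te_Task 4 = (7 + 4·11 + 21)/6 = 72/6 = 12
te_Task 5 = (3 + 4·4 + 5)/6 = 24/6 = 4
te_Task 6 = (12 + 4·13 + 14)/6 = 78/6 = 13
te_Task 7 = (2 + 4·6 + 16)/6 = 42/6 = 7
te_Task 8 = (7 + 4·12 + 17)/6 = 72/6 = 12
te_Task 9 = (9 + 4·13 + 17)/6 = 78/6 = 13

Forward pass:
ES_Task 1 = 0; EF_Task 1 = 7
ES_Task 2 = 0; EF_Task 2 = 9
ES_Task 3 = 0; EF_Task 3 = 13
ES_Task 4 = 0; EF_Task 4 = 12
ES_Task 5 = max(EF_Task 2=9, EF_Task 3=13) = 13; EF_Task 5 = 13+4 = 17
ES_Task 6 = 9; EF_Task 6 = 9+13 = 22
ES_Task 7 = max(EF_Task 1=7, EF_Task 3=13) = 13; EF_Task 7 = 13+7 = 20
ES_Task 8 = max(EF_Task 4=12, EF_Task 7=20) = 20; EF_Task 8 = 20+12 = 32
ES_Task 9 = max(EF_Task 2=9, EF_Task 5=17, EF_Task 6=22, EF_Task 8=32) = 32; EF_Task 9 = 32+13 = 45
Expected project duration μ = 45 weeks. Critical path: Task 3 → Task 7 → Task 8 → Task 9.

45 weeks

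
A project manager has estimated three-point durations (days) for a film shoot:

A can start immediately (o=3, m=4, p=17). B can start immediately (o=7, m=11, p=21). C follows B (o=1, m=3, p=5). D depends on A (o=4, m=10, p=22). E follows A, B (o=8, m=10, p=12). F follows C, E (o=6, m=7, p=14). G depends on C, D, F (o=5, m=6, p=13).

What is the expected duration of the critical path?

37 days

te_A = (3 + 4·4 + 17)/6 = 36/6 = 6
te_B = (7 + 4·11 + 21)/6 = 72/6 = 12
te_C = (1 + 4·3 + 5)/6 = 18/6 = 3
te_D = (4 + 4·10 + 22)/6 = 66/6 = 11
te_E = (8 + 4·10 + 12)/6 = 60/6 = 10
te_F = (6 + 4·7 + 14)/6 = 48/6 = 8
te_G = (5 + 4·6 + 13)/6 = 42/6 = 7

Forward pass:
ES_A = 0; EF_A = 6
ES_B = 0; EF_B = 12
ES_C = 12; EF_C = 12+3 = 15
ES_D = 6; EF_D = 6+11 = 17
ES_E = max(EF_A=6, EF_B=12) = 12; EF_E = 12+10 = 22
ES_F = max(EF_C=15, EF_E=22) = 22; EF_F = 22+8 = 30
ES_G = max(EF_C=15, EF_D=17, EF_F=30) = 30; EF_G = 30+7 = 37
Expected project duration μ = 37 days. Critical path: B → E → F → G.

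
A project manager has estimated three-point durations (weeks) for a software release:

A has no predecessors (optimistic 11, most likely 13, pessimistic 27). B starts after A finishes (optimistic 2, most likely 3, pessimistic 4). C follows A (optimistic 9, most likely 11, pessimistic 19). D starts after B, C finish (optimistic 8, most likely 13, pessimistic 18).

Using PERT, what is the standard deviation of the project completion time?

te_A = (11 + 4·13 + 27)/6 = 90/6 = 15; σ²_A = ((27−11)/6)² = 7.111
te_B = (2 + 4·3 + 4)/6 = 18/6 = 3; σ²_B = ((4−2)/6)² = 0.111
te_C = (9 + 4·11 + 19)/6 = 72/6 = 12; σ²_C = ((19−9)/6)² = 2.778
te_D = (8 + 4·13 + 18)/6 = 78/6 = 13; σ²_D = ((18−8)/6)² = 2.778

Forward pass:
ES_A = 0; EF_A = 15
ES_B = 15; EF_B = 15+3 = 18
ES_C = 15; EF_C = 15+12 = 27
ES_D = max(EF_B=18, EF_C=27) = 27; EF_D = 27+13 = 40
Expected project duration μ = 40 weeks. Critical path: A → C → D.

Variance along critical path = 7.111 + 2.778 + 2.778 = 12.667
σ = √12.667 = 3.559 weeks

3.56 weeks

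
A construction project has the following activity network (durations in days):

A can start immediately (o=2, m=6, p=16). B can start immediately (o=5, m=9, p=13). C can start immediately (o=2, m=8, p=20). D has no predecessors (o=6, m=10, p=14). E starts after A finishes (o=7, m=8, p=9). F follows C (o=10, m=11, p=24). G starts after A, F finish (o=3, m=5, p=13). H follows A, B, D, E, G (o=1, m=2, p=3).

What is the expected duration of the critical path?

30 days

te_A = (2 + 4·6 + 16)/6 = 42/6 = 7
te_B = (5 + 4·9 + 13)/6 = 54/6 = 9
te_C = (2 + 4·8 + 20)/6 = 54/6 = 9
te_D = (6 + 4·10 + 14)/6 = 60/6 = 10
te_E = (7 + 4·8 + 9)/6 = 48/6 = 8
te_F = (10 + 4·11 + 24)/6 = 78/6 = 13
te_G = (3 + 4·5 + 13)/6 = 36/6 = 6
te_H = (1 + 4·2 + 3)/6 = 12/6 = 2

Forward pass:
ES_A = 0; EF_A = 7
ES_B = 0; EF_B = 9
ES_C = 0; EF_C = 9
ES_D = 0; EF_D = 10
ES_E = 7; EF_E = 7+8 = 15
ES_F = 9; EF_F = 9+13 = 22
ES_G = max(EF_A=7, EF_F=22) = 22; EF_G = 22+6 = 28
ES_H = max(EF_A=7, EF_B=9, EF_D=10, EF_E=15, EF_G=28) = 28; EF_H = 28+2 = 30
Expected project duration μ = 30 days. Critical path: C → F → G → H.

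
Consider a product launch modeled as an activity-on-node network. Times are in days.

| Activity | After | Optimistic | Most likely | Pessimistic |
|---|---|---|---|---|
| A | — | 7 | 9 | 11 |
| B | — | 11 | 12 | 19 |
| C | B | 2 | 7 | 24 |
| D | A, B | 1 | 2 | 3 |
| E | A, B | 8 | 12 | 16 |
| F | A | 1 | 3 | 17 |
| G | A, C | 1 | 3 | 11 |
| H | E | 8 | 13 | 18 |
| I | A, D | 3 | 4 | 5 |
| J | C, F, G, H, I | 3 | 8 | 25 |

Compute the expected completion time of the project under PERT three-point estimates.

48 days

te_A = (7 + 4·9 + 11)/6 = 54/6 = 9
te_B = (11 + 4·12 + 19)/6 = 78/6 = 13
te_C = (2 + 4·7 + 24)/6 = 54/6 = 9
te_D = (1 + 4·2 + 3)/6 = 12/6 = 2
te_E = (8 + 4·12 + 16)/6 = 72/6 = 12
te_F = (1 + 4·3 + 17)/6 = 30/6 = 5
te_G = (1 + 4·3 + 11)/6 = 24/6 = 4
te_H = (8 + 4·13 + 18)/6 = 78/6 = 13
te_I = (3 + 4·4 + 5)/6 = 24/6 = 4
te_J = (3 + 4·8 + 25)/6 = 60/6 = 10

Forward pass:
ES_A = 0; EF_A = 9
ES_B = 0; EF_B = 13
ES_C = 13; EF_C = 13+9 = 22
ES_D = max(EF_A=9, EF_B=13) = 13; EF_D = 13+2 = 15
ES_E = max(EF_A=9, EF_B=13) = 13; EF_E = 13+12 = 25
ES_F = 9; EF_F = 9+5 = 14
ES_G = max(EF_A=9, EF_C=22) = 22; EF_G = 22+4 = 26
ES_H = 25; EF_H = 25+13 = 38
ES_I = max(EF_A=9, EF_D=15) = 15; EF_I = 15+4 = 19
ES_J = max(EF_C=22, EF_F=14, EF_G=26, EF_H=38, EF_I=19) = 38; EF_J = 38+10 = 48
Expected project duration μ = 48 days. Critical path: B → E → H → J.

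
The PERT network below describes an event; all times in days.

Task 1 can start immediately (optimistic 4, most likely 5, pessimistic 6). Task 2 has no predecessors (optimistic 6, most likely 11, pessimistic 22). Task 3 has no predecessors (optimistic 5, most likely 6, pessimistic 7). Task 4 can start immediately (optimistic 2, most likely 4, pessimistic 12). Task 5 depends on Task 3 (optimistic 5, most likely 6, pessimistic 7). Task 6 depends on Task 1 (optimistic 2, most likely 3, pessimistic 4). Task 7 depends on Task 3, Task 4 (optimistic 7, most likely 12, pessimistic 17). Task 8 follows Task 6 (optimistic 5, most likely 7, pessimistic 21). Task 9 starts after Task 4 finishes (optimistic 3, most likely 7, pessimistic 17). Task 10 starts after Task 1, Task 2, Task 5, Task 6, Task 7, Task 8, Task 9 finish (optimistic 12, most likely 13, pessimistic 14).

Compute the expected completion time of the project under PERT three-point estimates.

31 days

te_Task 1 = (4 + 4·5 + 6)/6 = 30/6 = 5
te_Task 2 = (6 + 4·11 + 22)/6 = 72/6 = 12
te_Task 3 = (5 + 4·6 + 7)/6 = 36/6 = 6
te_Task 4 = (2 + 4·4 + 12)/6 = 30/6 = 5
te_Task 5 = (5 + 4·6 + 7)/6 = 36/6 = 6
te_Task 6 = (2 + 4·3 + 4)/6 = 18/6 = 3
te_Task 7 = (7 + 4·12 + 17)/6 = 72/6 = 12
te_Task 8 = (5 + 4·7 + 21)/6 = 54/6 = 9
te_Task 9 = (3 + 4·7 + 17)/6 = 48/6 = 8
te_Task 10 = (12 + 4·13 + 14)/6 = 78/6 = 13

Forward pass:
ES_Task 1 = 0; EF_Task 1 = 5
ES_Task 2 = 0; EF_Task 2 = 12
ES_Task 3 = 0; EF_Task 3 = 6
ES_Task 4 = 0; EF_Task 4 = 5
ES_Task 5 = 6; EF_Task 5 = 6+6 = 12
ES_Task 6 = 5; EF_Task 6 = 5+3 = 8
ES_Task 7 = max(EF_Task 3=6, EF_Task 4=5) = 6; EF_Task 7 = 6+12 = 18
ES_Task 8 = 8; EF_Task 8 = 8+9 = 17
ES_Task 9 = 5; EF_Task 9 = 5+8 = 13
ES_Task 10 = max(EF_Task 1=5, EF_Task 2=12, EF_Task 5=12, EF_Task 6=8, EF_Task 7=18, EF_Task 8=17, EF_Task 9=13) = 18; EF_Task 10 = 18+13 = 31
Expected project duration μ = 31 days. Critical path: Task 3 → Task 7 → Task 10.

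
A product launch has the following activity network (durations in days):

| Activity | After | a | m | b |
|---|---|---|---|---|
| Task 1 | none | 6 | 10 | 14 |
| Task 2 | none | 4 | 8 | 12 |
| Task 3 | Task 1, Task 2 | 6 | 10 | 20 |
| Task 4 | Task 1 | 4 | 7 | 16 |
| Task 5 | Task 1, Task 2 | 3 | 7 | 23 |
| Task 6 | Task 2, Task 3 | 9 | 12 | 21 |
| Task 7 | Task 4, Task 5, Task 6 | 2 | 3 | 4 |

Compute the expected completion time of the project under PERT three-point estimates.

37 days

te_Task 1 = (6 + 4·10 + 14)/6 = 60/6 = 10
te_Task 2 = (4 + 4·8 + 12)/6 = 48/6 = 8
te_Task 3 = (6 + 4·10 + 20)/6 = 66/6 = 11
te_Task 4 = (4 + 4·7 + 16)/6 = 48/6 = 8
te_Task 5 = (3 + 4·7 + 23)/6 = 54/6 = 9
te_Task 6 = (9 + 4·12 + 21)/6 = 78/6 = 13
te_Task 7 = (2 + 4·3 + 4)/6 = 18/6 = 3

Forward pass:
ES_Task 1 = 0; EF_Task 1 = 10
ES_Task 2 = 0; EF_Task 2 = 8
ES_Task 3 = max(EF_Task 1=10, EF_Task 2=8) = 10; EF_Task 3 = 10+11 = 21
ES_Task 4 = 10; EF_Task 4 = 10+8 = 18
ES_Task 5 = max(EF_Task 1=10, EF_Task 2=8) = 10; EF_Task 5 = 10+9 = 19
ES_Task 6 = max(EF_Task 2=8, EF_Task 3=21) = 21; EF_Task 6 = 21+13 = 34
ES_Task 7 = max(EF_Task 4=18, EF_Task 5=19, EF_Task 6=34) = 34; EF_Task 7 = 34+3 = 37
Expected project duration μ = 37 days. Critical path: Task 1 → Task 3 → Task 6 → Task 7.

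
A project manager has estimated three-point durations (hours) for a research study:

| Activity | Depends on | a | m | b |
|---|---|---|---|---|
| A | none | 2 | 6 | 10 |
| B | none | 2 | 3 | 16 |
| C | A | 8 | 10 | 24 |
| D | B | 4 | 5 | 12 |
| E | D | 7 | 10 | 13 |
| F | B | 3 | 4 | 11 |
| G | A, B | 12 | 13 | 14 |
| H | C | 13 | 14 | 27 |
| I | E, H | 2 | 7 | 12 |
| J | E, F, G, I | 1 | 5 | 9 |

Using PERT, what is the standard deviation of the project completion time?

te_A = (2 + 4·6 + 10)/6 = 36/6 = 6; σ²_A = ((10−2)/6)² = 1.778
te_B = (2 + 4·3 + 16)/6 = 30/6 = 5; σ²_B = ((16−2)/6)² = 5.444
te_C = (8 + 4·10 + 24)/6 = 72/6 = 12; σ²_C = ((24−8)/6)² = 7.111
te_D = (4 + 4·5 + 12)/6 = 36/6 = 6; σ²_D = ((12−4)/6)² = 1.778
te_E = (7 + 4·10 + 13)/6 = 60/6 = 10; σ²_E = ((13−7)/6)² = 1.000
te_F = (3 + 4·4 + 11)/6 = 30/6 = 5; σ²_F = ((11−3)/6)² = 1.778
te_G = (12 + 4·13 + 14)/6 = 78/6 = 13; σ²_G = ((14−12)/6)² = 0.111
te_H = (13 + 4·14 + 27)/6 = 96/6 = 16; σ²_H = ((27−13)/6)² = 5.444
te_I = (2 + 4·7 + 12)/6 = 42/6 = 7; σ²_I = ((12−2)/6)² = 2.778
te_J = (1 + 4·5 + 9)/6 = 30/6 = 5; σ²_J = ((9−1)/6)² = 1.778

Forward pass:
ES_A = 0; EF_A = 6
ES_B = 0; EF_B = 5
ES_C = 6; EF_C = 6+12 = 18
ES_D = 5; EF_D = 5+6 = 11
ES_E = 11; EF_E = 11+10 = 21
ES_F = 5; EF_F = 5+5 = 10
ES_G = max(EF_A=6, EF_B=5) = 6; EF_G = 6+13 = 19
ES_H = 18; EF_H = 18+16 = 34
ES_I = max(EF_E=21, EF_H=34) = 34; EF_I = 34+7 = 41
ES_J = max(EF_E=21, EF_F=10, EF_G=19, EF_I=41) = 41; EF_J = 41+5 = 46
Expected project duration μ = 46 hours. Critical path: A → C → H → I → J.

Variance along critical path = 1.778 + 7.111 + 5.444 + 2.778 + 1.778 = 18.889
σ = √18.889 = 4.346 hours

4.35 hours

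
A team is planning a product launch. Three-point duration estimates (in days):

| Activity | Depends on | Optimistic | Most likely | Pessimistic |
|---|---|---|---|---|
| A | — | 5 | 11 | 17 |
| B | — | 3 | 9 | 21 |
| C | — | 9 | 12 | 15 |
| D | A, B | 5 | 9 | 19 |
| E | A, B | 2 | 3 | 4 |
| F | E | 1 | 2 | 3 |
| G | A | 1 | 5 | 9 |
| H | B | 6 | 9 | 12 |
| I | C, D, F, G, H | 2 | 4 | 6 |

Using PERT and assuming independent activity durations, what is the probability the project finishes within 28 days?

0.830

te_A = (5 + 4·11 + 17)/6 = 66/6 = 11; σ²_A = ((17−5)/6)² = 4.000
te_B = (3 + 4·9 + 21)/6 = 60/6 = 10; σ²_B = ((21−3)/6)² = 9.000
te_C = (9 + 4·12 + 15)/6 = 72/6 = 12; σ²_C = ((15−9)/6)² = 1.000
te_D = (5 + 4·9 + 19)/6 = 60/6 = 10; σ²_D = ((19−5)/6)² = 5.444
te_E = (2 + 4·3 + 4)/6 = 18/6 = 3; σ²_E = ((4−2)/6)² = 0.111
te_F = (1 + 4·2 + 3)/6 = 12/6 = 2; σ²_F = ((3−1)/6)² = 0.111
te_G = (1 + 4·5 + 9)/6 = 30/6 = 5; σ²_G = ((9−1)/6)² = 1.778
te_H = (6 + 4·9 + 12)/6 = 54/6 = 9; σ²_H = ((12−6)/6)² = 1.000
te_I = (2 + 4·4 + 6)/6 = 24/6 = 4; σ²_I = ((6−2)/6)² = 0.444

Forward pass:
ES_A = 0; EF_A = 11
ES_B = 0; EF_B = 10
ES_C = 0; EF_C = 12
ES_D = max(EF_A=11, EF_B=10) = 11; EF_D = 11+10 = 21
ES_E = max(EF_A=11, EF_B=10) = 11; EF_E = 11+3 = 14
ES_F = 14; EF_F = 14+2 = 16
ES_G = 11; EF_G = 11+5 = 16
ES_H = 10; EF_H = 10+9 = 19
ES_I = max(EF_C=12, EF_D=21, EF_F=16, EF_G=16, EF_H=19) = 21; EF_I = 21+4 = 25
Expected project duration μ = 25 days. Critical path: A → D → I.

Variance along critical path = 4.000 + 5.444 + 0.444 = 9.889; σ = √9.889 = 3.145 days.
Z = (28 − 25) / 3.145 = 0.954
P(T ≤ 28) = Φ(0.954) ≈ 0.830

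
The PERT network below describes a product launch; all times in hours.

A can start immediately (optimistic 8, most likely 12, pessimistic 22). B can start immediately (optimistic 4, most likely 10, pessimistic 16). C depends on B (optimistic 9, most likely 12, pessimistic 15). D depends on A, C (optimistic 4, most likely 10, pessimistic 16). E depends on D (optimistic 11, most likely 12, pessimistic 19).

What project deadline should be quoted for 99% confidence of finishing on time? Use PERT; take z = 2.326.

te_A = (8 + 4·12 + 22)/6 = 78/6 = 13; σ²_A = ((22−8)/6)² = 5.444
te_B = (4 + 4·10 + 16)/6 = 60/6 = 10; σ²_B = ((16−4)/6)² = 4.000
te_C = (9 + 4·12 + 15)/6 = 72/6 = 12; σ²_C = ((15−9)/6)² = 1.000
te_D = (4 + 4·10 + 16)/6 = 60/6 = 10; σ²_D = ((16−4)/6)² = 4.000
te_E = (11 + 4·12 + 19)/6 = 78/6 = 13; σ²_E = ((19−11)/6)² = 1.778

Forward pass:
ES_A = 0; EF_A = 13
ES_B = 0; EF_B = 10
ES_C = 10; EF_C = 10+12 = 22
ES_D = max(EF_A=13, EF_C=22) = 22; EF_D = 22+10 = 32
ES_E = 32; EF_E = 32+13 = 45
Expected project duration μ = 45 hours. Critical path: B → C → D → E.

Variance along critical path = 4.000 + 1.000 + 4.000 + 1.778 = 10.778; σ = 3.283 hours.
D = μ + z·σ = 45 + 2.326·3.283 = 52.6 hours

52.6 hours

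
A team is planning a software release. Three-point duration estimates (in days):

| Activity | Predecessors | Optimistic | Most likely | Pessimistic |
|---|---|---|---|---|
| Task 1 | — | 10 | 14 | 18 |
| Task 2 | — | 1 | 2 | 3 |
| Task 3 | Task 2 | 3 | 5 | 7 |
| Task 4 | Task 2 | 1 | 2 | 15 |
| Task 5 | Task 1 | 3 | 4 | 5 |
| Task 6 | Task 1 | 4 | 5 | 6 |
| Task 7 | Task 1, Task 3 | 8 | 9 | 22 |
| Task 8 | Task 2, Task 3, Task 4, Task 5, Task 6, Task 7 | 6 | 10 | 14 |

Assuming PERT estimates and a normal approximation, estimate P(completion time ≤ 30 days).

0.048

te_Task 1 = (10 + 4·14 + 18)/6 = 84/6 = 14; σ²_Task 1 = ((18−10)/6)² = 1.778
te_Task 2 = (1 + 4·2 + 3)/6 = 12/6 = 2; σ²_Task 2 = ((3−1)/6)² = 0.111
te_Task 3 = (3 + 4·5 + 7)/6 = 30/6 = 5; σ²_Task 3 = ((7−3)/6)² = 0.444
te_Task 4 = (1 + 4·2 + 15)/6 = 24/6 = 4; σ²_Task 4 = ((15−1)/6)² = 5.444
te_Task 5 = (3 + 4·4 + 5)/6 = 24/6 = 4; σ²_Task 5 = ((5−3)/6)² = 0.111
te_Task 6 = (4 + 4·5 + 6)/6 = 30/6 = 5; σ²_Task 6 = ((6−4)/6)² = 0.111
te_Task 7 = (8 + 4·9 + 22)/6 = 66/6 = 11; σ²_Task 7 = ((22−8)/6)² = 5.444
te_Task 8 = (6 + 4·10 + 14)/6 = 60/6 = 10; σ²_Task 8 = ((14−6)/6)² = 1.778

Forward pass:
ES_Task 1 = 0; EF_Task 1 = 14
ES_Task 2 = 0; EF_Task 2 = 2
ES_Task 3 = 2; EF_Task 3 = 2+5 = 7
ES_Task 4 = 2; EF_Task 4 = 2+4 = 6
ES_Task 5 = 14; EF_Task 5 = 14+4 = 18
ES_Task 6 = 14; EF_Task 6 = 14+5 = 19
ES_Task 7 = max(EF_Task 1=14, EF_Task 3=7) = 14; EF_Task 7 = 14+11 = 25
ES_Task 8 = max(EF_Task 2=2, EF_Task 3=7, EF_Task 4=6, EF_Task 5=18, EF_Task 6=19, EF_Task 7=25) = 25; EF_Task 8 = 25+10 = 35
Expected project duration μ = 35 days. Critical path: Task 1 → Task 7 → Task 8.

Variance along critical path = 1.778 + 5.444 + 1.778 = 9.000; σ = √9.000 = 3.000 days.
Z = (30 − 35) / 3.000 = -1.667
P(T ≤ 30) = Φ(-1.667) ≈ 0.048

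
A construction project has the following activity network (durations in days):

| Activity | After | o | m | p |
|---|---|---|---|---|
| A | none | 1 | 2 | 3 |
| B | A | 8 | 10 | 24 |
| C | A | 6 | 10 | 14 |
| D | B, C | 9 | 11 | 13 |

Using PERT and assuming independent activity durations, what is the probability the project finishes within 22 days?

0.139

te_A = (1 + 4·2 + 3)/6 = 12/6 = 2; σ²_A = ((3−1)/6)² = 0.111
te_B = (8 + 4·10 + 24)/6 = 72/6 = 12; σ²_B = ((24−8)/6)² = 7.111
te_C = (6 + 4·10 + 14)/6 = 60/6 = 10; σ²_C = ((14−6)/6)² = 1.778
te_D = (9 + 4·11 + 13)/6 = 66/6 = 11; σ²_D = ((13−9)/6)² = 0.444

Forward pass:
ES_A = 0; EF_A = 2
ES_B = 2; EF_B = 2+12 = 14
ES_C = 2; EF_C = 2+10 = 12
ES_D = max(EF_B=14, EF_C=12) = 14; EF_D = 14+11 = 25
Expected project duration μ = 25 days. Critical path: A → B → D.

Variance along critical path = 0.111 + 7.111 + 0.444 = 7.667; σ = √7.667 = 2.769 days.
Z = (22 − 25) / 2.769 = -1.083
P(T ≤ 22) = Φ(-1.083) ≈ 0.139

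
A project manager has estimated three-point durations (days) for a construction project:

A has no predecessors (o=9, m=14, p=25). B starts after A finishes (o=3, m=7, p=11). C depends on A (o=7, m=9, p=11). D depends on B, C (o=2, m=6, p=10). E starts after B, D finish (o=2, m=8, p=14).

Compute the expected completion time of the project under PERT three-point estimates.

38 days

te_A = (9 + 4·14 + 25)/6 = 90/6 = 15
te_B = (3 + 4·7 + 11)/6 = 42/6 = 7
te_C = (7 + 4·9 + 11)/6 = 54/6 = 9
te_D = (2 + 4·6 + 10)/6 = 36/6 = 6
te_E = (2 + 4·8 + 14)/6 = 48/6 = 8

Forward pass:
ES_A = 0; EF_A = 15
ES_B = 15; EF_B = 15+7 = 22
ES_C = 15; EF_C = 15+9 = 24
ES_D = max(EF_B=22, EF_C=24) = 24; EF_D = 24+6 = 30
ES_E = max(EF_B=22, EF_D=30) = 30; EF_E = 30+8 = 38
Expected project duration μ = 38 days. Critical path: A → C → D → E.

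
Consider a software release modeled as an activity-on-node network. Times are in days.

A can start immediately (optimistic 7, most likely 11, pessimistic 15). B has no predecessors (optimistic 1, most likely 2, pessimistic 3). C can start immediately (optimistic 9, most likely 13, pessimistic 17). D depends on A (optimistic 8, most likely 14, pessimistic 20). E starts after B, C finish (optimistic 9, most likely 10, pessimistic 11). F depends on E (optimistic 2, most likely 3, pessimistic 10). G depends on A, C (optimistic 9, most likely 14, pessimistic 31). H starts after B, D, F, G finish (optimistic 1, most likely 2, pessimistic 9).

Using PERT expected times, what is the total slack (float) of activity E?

te_A = (7 + 4·11 + 15)/6 = 66/6 = 11
te_B = (1 + 4·2 + 3)/6 = 12/6 = 2
te_C = (9 + 4·13 + 17)/6 = 78/6 = 13
te_D = (8 + 4·14 + 20)/6 = 84/6 = 14
te_E = (9 + 4·10 + 11)/6 = 60/6 = 10
te_F = (2 + 4·3 + 10)/6 = 24/6 = 4
te_G = (9 + 4·14 + 31)/6 = 96/6 = 16
te_H = (1 + 4·2 + 9)/6 = 18/6 = 3

Forward pass:
ES_A = 0; EF_A = 11
ES_B = 0; EF_B = 2
ES_C = 0; EF_C = 13
ES_D = 11; EF_D = 11+14 = 25
ES_E = max(EF_B=2, EF_C=13) = 13; EF_E = 13+10 = 23
ES_F = 23; EF_F = 23+4 = 27
ES_G = max(EF_A=11, EF_C=13) = 13; EF_G = 13+16 = 29
ES_H = max(EF_B=2, EF_D=25, EF_F=27, EF_G=29) = 29; EF_H = 29+3 = 32
Expected project duration μ = 32 days. Critical path: C → G → H.

Backward pass:
LF_H = 32; LS_H = 32−3 = 29
LF_G = LS_H = 29; LS_G = 29−16 = 13
LF_F = LS_H = 29; LS_F = 29−4 = 25
LF_E = LS_F = 25; LS_E = 25−10 = 15
LF_D = LS_H = 29; LS_D = 29−14 = 15
LF_C = min(LS_E=15, LS_G=13) = 13; LS_C = 13−13 = 0
LF_B = min(LS_E=15, LS_H=29) = 15; LS_B = 15−2 = 13
LF_A = min(LS_D=15, LS_G=13) = 13; LS_A = 13−11 = 2
Slack_E = LS_E − ES_E = 15 − 13 = 2

2 days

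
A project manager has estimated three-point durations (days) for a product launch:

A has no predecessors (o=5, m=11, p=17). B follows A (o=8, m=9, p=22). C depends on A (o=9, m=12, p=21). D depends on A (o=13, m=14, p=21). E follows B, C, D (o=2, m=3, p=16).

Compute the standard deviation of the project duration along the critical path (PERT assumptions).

3.35 days

te_A = (5 + 4·11 + 17)/6 = 66/6 = 11; σ²_A = ((17−5)/6)² = 4.000
te_B = (8 + 4·9 + 22)/6 = 66/6 = 11; σ²_B = ((22−8)/6)² = 5.444
te_C = (9 + 4·12 + 21)/6 = 78/6 = 13; σ²_C = ((21−9)/6)² = 4.000
te_D = (13 + 4·14 + 21)/6 = 90/6 = 15; σ²_D = ((21−13)/6)² = 1.778
te_E = (2 + 4·3 + 16)/6 = 30/6 = 5; σ²_E = ((16−2)/6)² = 5.444

Forward pass:
ES_A = 0; EF_A = 11
ES_B = 11; EF_B = 11+11 = 22
ES_C = 11; EF_C = 11+13 = 24
ES_D = 11; EF_D = 11+15 = 26
ES_E = max(EF_B=22, EF_C=24, EF_D=26) = 26; EF_E = 26+5 = 31
Expected project duration μ = 31 days. Critical path: A → D → E.

Variance along critical path = 4.000 + 1.778 + 5.444 = 11.222
σ = √11.222 = 3.350 days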